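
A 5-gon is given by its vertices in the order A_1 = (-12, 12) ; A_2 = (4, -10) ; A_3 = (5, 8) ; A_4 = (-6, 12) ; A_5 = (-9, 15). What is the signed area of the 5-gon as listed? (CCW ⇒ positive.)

Σ = (72) + (82) + (108) + (18) + (72) = 352
Signed area = Σ/2 = 176 (positive ⇒ counter-clockwise traversal).

176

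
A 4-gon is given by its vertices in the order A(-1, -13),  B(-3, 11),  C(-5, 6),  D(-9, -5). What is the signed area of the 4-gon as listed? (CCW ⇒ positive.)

Apply the shoelace formula: 2A = Σ (x_i·y_{i+1} − x_{i+1}·y_i), indices taken mod 4.
Σ = (-50) + (37) + (79) + (112) = 178
Signed area = Σ/2 = 89 (positive ⇒ counter-clockwise traversal).

89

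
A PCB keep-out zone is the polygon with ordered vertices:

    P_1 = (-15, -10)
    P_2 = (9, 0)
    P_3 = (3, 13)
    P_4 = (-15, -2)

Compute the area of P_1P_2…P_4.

Σ = (90) + (117) + (189) + (120) = 516
Area = |Σ|/2 = 258.

258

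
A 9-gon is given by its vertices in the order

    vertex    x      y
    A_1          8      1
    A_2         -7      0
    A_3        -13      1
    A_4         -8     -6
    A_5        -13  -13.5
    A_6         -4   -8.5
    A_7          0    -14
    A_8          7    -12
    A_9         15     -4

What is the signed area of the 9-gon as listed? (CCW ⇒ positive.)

262.75

Cross-terms: 7, -7, 86, 30, 56.5, 56, 98, 152, 47  ⇒  Σ = 525.5
Signed area = Σ/2 = 262.75 (positive ⇒ counter-clockwise traversal).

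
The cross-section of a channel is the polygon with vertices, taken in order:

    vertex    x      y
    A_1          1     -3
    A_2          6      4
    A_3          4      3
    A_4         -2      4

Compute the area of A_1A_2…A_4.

24

Apply Gauss's area formula: 2A = Σ (x_i·y_{i+1} − x_{i+1}·y_i), indices taken mod 4.
Cross-terms: 22, 2, 22, 2  ⇒  Σ = 48
Area = |Σ|/2 = 24.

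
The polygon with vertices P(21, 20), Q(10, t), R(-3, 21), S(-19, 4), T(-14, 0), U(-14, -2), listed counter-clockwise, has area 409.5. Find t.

24

The doubled signed area Σ (x_i y_{i+1} − x_{i+1} y_i) is linear in t.
With t=0 it equals 243; the coefficient of t is 24 (from the two edges through Q).
So 24·t + 243 = 2·409.5 = 819 ⇒ t = 24.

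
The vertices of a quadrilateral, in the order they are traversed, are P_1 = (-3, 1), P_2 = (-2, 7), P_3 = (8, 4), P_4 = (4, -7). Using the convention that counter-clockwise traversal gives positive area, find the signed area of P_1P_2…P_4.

-86

Apply the shoelace formula: 2A = Σ (x_i·y_{i+1} − x_{i+1}·y_i), indices taken mod 4.
Σ = (-19) + (-64) + (-72) + (-17) = -172
Signed area = Σ/2 = -86 (negative ⇒ clockwise traversal).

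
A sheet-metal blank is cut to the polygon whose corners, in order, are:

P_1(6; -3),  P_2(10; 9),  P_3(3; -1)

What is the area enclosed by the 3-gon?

22

Apply Gauss's area formula: 2A = Σ (x_i·y_{i+1} − x_{i+1}·y_i), indices taken mod 3.
Σ = (84) + (-37) + (-3) = 44
Area = |Σ|/2 = 22.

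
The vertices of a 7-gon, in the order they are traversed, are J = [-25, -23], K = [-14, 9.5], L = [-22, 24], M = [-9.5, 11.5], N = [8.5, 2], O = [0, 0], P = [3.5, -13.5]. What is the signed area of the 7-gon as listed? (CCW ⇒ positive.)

-623.125

Apply Gauss's area formula: 2A = Σ (x_i·y_{i+1} − x_{i+1}·y_i), indices taken mod 7.
Σ = (-559.5) + (-127) + (-25) + (-116.75) + (0) + (0) + (-418) = -1246.25
Signed area = Σ/2 = -623.125 (negative ⇒ clockwise traversal).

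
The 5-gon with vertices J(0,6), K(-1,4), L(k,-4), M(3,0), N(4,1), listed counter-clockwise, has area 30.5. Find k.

Write out the shoelace sum; only the two edges meeting at L involve k:
2·Area = [((-1)·(-4) − k·4) + (k·0 − 3·(-4))] + 33
       = -4·k + 49 = 61
⇒ k = -3.

-3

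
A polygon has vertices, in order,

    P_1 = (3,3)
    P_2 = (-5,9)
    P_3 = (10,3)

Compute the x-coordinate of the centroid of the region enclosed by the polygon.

8/3

Apply Gauss's area formula. First the cross-terms c_i = x_i·y_{i+1} − x_{i+1}·y_i:
  42, -105, 21  ⇒  2A = -42, A = -21.
Then Σ (x_i + x_{i+1})·c_i = -336, so x̄ = -336 / (6·(-21)) = 8/3.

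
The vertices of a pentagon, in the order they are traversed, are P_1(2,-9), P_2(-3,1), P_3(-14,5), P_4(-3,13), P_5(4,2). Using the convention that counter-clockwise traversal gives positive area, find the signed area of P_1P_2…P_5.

-145.5

Apply Gauss's area formula: 2A = Σ (x_i·y_{i+1} − x_{i+1}·y_i), indices taken mod 5.
P_1→P_2: (2)(1) − (-3)(-9) = -25
P_2→P_3: (-3)(5) − (-14)(1) = -1
P_3→P_4: (-14)(13) − (-3)(5) = -167
P_4→P_5: (-3)(2) − (4)(13) = -58
P_5→P_1: (4)(-9) − (2)(2) = -40
Σ = -291
Signed area = Σ/2 = -145.5 (negative ⇒ clockwise traversal).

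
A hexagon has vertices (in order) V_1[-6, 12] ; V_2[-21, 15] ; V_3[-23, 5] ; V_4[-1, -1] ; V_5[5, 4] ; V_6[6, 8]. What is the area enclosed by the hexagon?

V_1→V_2: (-6)(15) − (-21)(12) = 162
V_2→V_3: (-21)(5) − (-23)(15) = 240
V_3→V_4: (-23)(-1) − (-1)(5) = 28
V_4→V_5: (-1)(4) − (5)(-1) = 1
V_5→V_6: (5)(8) − (6)(4) = 16
V_6→V_1: (6)(12) − (-6)(8) = 120
Σ = 567
Area = |Σ|/2 = 283.5.

283.5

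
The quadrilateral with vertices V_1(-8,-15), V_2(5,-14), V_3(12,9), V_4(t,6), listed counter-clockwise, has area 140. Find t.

10

Write out the shoelace sum; only the two edges meeting at V_4 involve t:
2·Area = [(12·6 − t·9) + (t·(-15) − (-8)·6)] + 400
       = -24·t + 520 = 280
⇒ t = 10.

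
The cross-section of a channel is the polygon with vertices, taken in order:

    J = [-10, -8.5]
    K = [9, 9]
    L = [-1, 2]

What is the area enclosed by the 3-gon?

Σ = (-13.5) + (27) + (28.5) = 42
Area = |Σ|/2 = 21.

21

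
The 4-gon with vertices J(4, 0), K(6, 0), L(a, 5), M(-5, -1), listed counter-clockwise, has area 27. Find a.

Write out the shoelace sum; only the two edges meeting at L involve a:
2·Area = [(6·5 − a·0) + (a·(-1) − (-5)·5)] + 4
       = -1·a + 59 = 54
⇒ a = 5.

5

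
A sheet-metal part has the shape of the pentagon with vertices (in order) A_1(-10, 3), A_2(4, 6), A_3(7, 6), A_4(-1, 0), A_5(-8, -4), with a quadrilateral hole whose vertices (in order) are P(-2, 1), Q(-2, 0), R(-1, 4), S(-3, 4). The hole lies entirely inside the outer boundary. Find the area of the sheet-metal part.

Outer boundary:
Apply Gauss's area formula: 2A = Σ (x_i·y_{i+1} − x_{i+1}·y_i), indices taken mod 5.
Σ = (-72) + (-18) + (6) + (4) + (-64) = -144
Area = |Σ|/2 = 72.
Hole:
P→Q: (-2)(0) − (-2)(1) = 2
Q→R: (-2)(4) − (-1)(0) = -8
R→S: (-1)(4) − (-3)(4) = 8
S→P: (-3)(1) − (-2)(4) = 5
Σ = 7
Area = |Σ|/2 = 3.5.
Net area = 72 − 3.5 = 68.5.

68.5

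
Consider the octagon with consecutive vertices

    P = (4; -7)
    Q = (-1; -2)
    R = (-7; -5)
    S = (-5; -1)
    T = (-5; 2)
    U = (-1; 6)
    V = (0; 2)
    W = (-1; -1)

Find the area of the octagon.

Apply the surveyor's formula: 2A = Σ (x_i·y_{i+1} − x_{i+1}·y_i), indices taken mod 8.
Σ = (-15) + (-9) + (-18) + (-15) + (-28) + (-2) + (2) + (11) = -74
Area = |Σ|/2 = 37.

37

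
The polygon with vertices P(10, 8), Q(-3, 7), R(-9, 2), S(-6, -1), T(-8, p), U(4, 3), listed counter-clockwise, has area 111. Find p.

The doubled signed area Σ (x_i y_{i+1} − x_{i+1} y_i) is linear in p.
With p=0 it equals 142; the coefficient of p is -10 (from the two edges through T).
So -10·p + 142 = 2·111 = 222 ⇒ p = -8.

-8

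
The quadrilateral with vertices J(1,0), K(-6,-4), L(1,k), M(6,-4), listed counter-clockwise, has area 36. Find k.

The doubled signed area Σ (x_i y_{i+1} − x_{i+1} y_i) is linear in k.
With k=0 it equals 0; the coefficient of k is -12 (from the two edges through L).
So -12·k + 0 = 2·36 = 72 ⇒ k = -6.

-6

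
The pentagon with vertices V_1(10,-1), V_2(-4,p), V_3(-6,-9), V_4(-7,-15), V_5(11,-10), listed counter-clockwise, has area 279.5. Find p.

11

The doubled signed area Σ (x_i y_{i+1} − x_{i+1} y_i) is linear in p.
With p=0 it equals 383; the coefficient of p is 16 (from the two edges through V_2).
So 16·p + 383 = 2·279.5 = 559 ⇒ p = 11.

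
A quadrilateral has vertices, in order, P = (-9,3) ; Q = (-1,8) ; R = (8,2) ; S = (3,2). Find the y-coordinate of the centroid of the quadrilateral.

622/147

Apply the shoelace (surveyor's) formula. First the cross-terms c_i = x_i·y_{i+1} − x_{i+1}·y_i:
  -69, -66, 10, 27  ⇒  2A = -98, A = -49.
Then Σ (y_i + y_{i+1})·c_i = -1244, so ȳ = -1244 / (6·(-49)) = 622/147.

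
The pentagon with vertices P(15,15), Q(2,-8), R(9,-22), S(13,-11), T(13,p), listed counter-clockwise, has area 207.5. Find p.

The doubled signed area Σ (x_i y_{i+1} − x_{i+1} y_i) is linear in p.
With p=0 it equals 403; the coefficient of p is -2 (from the two edges through T).
So -2·p + 403 = 2·207.5 = 415 ⇒ p = -6.

-6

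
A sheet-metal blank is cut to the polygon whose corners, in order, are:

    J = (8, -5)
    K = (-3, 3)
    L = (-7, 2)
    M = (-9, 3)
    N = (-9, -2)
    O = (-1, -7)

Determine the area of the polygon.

Σ = (9) + (15) + (-3) + (45) + (61) + (61) = 188
Area = |Σ|/2 = 94.

94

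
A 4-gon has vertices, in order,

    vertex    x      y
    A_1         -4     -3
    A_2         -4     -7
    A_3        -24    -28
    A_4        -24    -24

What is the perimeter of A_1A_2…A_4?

|A_1A_2| = √((0)² + (-4)²) = √16 = 4
|A_2A_3| = √((-20)² + (-21)²) = √841 = 29
|A_3A_4| = √((0)² + (4)²) = √16 = 4
|A_4A_1| = √((20)² + (21)²) = √841 = 29
Perimeter = 4 + 29 + 4 + 29 = 66.

66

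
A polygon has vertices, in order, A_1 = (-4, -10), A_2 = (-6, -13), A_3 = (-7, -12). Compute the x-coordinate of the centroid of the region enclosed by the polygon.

-17/3

Apply the shoelace formula. First the cross-terms c_i = x_i·y_{i+1} − x_{i+1}·y_i:
  -8, -19, 22  ⇒  2A = -5, A = -2.5.
Then Σ (x_i + x_{i+1})·c_i = 85, so x̄ = 85 / (6·(-2.5)) = -17/3.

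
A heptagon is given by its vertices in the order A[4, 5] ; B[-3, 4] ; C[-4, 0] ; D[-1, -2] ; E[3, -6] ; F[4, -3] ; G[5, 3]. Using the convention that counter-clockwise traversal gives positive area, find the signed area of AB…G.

61

Cross-terms: 31, 16, 8, 12, 15, 27, 13  ⇒  Σ = 122
Signed area = Σ/2 = 61 (positive ⇒ counter-clockwise traversal).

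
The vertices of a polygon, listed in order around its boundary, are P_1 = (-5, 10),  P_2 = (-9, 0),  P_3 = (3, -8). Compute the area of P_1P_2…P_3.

76

Σ = (90) + (72) + (-10) = 152
Area = |Σ|/2 = 76.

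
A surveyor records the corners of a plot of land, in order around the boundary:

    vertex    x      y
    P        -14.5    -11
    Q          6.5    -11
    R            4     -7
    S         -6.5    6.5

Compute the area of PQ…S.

Apply the surveyor's formula: 2A = Σ (x_i·y_{i+1} − x_{i+1}·y_i), indices taken mod 4.
P→Q: (-14.5)(-11) − (6.5)(-11) = 231
Q→R: (6.5)(-7) − (4)(-11) = -1.5
R→S: (4)(6.5) − (-6.5)(-7) = -19.5
S→P: (-6.5)(-11) − (-14.5)(6.5) = 165.75
Σ = 375.75
Area = |Σ|/2 = 187.875.

187.875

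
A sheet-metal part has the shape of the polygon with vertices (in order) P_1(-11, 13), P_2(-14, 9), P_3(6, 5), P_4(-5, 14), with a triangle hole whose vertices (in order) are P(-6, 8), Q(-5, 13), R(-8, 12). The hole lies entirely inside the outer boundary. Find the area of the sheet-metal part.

Outer boundary:
P_1→P_2: (-11)(9) − (-14)(13) = 83
P_2→P_3: (-14)(5) − (6)(9) = -124
P_3→P_4: (6)(14) − (-5)(5) = 109
P_4→P_1: (-5)(13) − (-11)(14) = 89
Σ = 157
Area = |Σ|/2 = 78.5.
Hole:
Apply the surveyor's formula: 2A = Σ (x_i·y_{i+1} − x_{i+1}·y_i), indices taken mod 3.
Cross-terms: -38, 44, 8  ⇒  Σ = 14
Area = |Σ|/2 = 7.
Net area = 78.5 − 7 = 71.5.

71.5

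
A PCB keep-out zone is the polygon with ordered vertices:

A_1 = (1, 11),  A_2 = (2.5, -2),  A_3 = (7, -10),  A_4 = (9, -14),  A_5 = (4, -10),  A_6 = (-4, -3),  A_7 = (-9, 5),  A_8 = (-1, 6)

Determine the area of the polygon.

123.75

Apply the shoelace (surveyor's) formula: 2A = Σ (x_i·y_{i+1} − x_{i+1}·y_i), indices taken mod 8.
Cross-terms: -29.5, -11, -8, -34, -52, -47, -49, -17  ⇒  Σ = -247.5
Area = |Σ|/2 = 123.75.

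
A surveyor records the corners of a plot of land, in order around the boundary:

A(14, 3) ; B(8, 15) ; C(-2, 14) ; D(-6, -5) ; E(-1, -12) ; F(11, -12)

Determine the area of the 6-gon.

417

Apply the shoelace (surveyor's) formula: 2A = Σ (x_i·y_{i+1} − x_{i+1}·y_i), indices taken mod 6.
Cross-terms: 186, 142, 94, 67, 144, 201  ⇒  Σ = 834
Area = |Σ|/2 = 417.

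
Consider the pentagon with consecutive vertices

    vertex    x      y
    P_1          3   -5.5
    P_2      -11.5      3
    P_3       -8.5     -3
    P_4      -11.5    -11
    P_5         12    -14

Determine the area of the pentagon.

166.875

P_1→P_2: (3)(3) − (-11.5)(-5.5) = -54.25
P_2→P_3: (-11.5)(-3) − (-8.5)(3) = 60
P_3→P_4: (-8.5)(-11) − (-11.5)(-3) = 59
P_4→P_5: (-11.5)(-14) − (12)(-11) = 293
P_5→P_1: (12)(-5.5) − (3)(-14) = -24
Σ = 333.75
Area = |Σ|/2 = 166.875.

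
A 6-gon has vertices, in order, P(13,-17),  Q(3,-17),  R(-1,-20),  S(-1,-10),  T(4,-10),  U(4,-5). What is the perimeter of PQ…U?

50

|PQ| = √((-10)² + (0)²) = √100 = 10
|QR| = √((-4)² + (-3)²) = √25 = 5
|RS| = √((0)² + (10)²) = √100 = 10
|ST| = √((5)² + (0)²) = √25 = 5
|TU| = √((0)² + (5)²) = √25 = 5
|UP| = √((9)² + (-12)²) = √225 = 15
Perimeter = 10 + 5 + 10 + 5 + 5 + 15 = 50.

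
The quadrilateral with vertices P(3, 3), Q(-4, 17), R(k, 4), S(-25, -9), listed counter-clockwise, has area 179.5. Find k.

Write out the shoelace sum; only the two edges meeting at R involve k:
2·Area = [((-4)·4 − k·17) + (k·(-9) − (-25)·4)] + 15
       = -26·k + 99 = 359
⇒ k = -10.

-10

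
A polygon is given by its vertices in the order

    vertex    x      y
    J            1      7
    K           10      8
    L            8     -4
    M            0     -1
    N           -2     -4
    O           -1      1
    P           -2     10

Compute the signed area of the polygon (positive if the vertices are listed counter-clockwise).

-107

Apply the shoelace (surveyor's) formula: 2A = Σ (x_i·y_{i+1} − x_{i+1}·y_i), indices taken mod 7.
J→K: (1)(8) − (10)(7) = -62
K→L: (10)(-4) − (8)(8) = -104
L→M: (8)(-1) − (0)(-4) = -8
M→N: (0)(-4) − (-2)(-1) = -2
N→O: (-2)(1) − (-1)(-4) = -6
O→P: (-1)(10) − (-2)(1) = -8
P→J: (-2)(7) − (1)(10) = -24
Σ = -214
Signed area = Σ/2 = -107 (negative ⇒ clockwise traversal).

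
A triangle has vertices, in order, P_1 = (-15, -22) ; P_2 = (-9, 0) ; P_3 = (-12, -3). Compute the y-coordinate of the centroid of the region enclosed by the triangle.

Apply Gauss's area formula. First the cross-terms c_i = x_i·y_{i+1} − x_{i+1}·y_i:
  -198, 27, 219  ⇒  2A = 48, A = 24.
Then Σ (y_i + y_{i+1})·c_i = -1200, so ȳ = -1200 / (6·24) = -25/3.

-25/3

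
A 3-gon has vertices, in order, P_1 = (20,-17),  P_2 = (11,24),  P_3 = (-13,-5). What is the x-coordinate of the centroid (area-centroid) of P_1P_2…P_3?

Apply Gauss's area formula. First the cross-terms c_i = x_i·y_{i+1} − x_{i+1}·y_i:
  667, 257, 321  ⇒  2A = 1245, A = 622.5.
Then Σ (x_i + x_{i+1})·c_i = 22410, so x̄ = 22410 / (6·622.5) = 6.

6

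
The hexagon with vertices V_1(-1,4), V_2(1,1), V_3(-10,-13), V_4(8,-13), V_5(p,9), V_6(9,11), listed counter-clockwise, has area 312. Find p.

15

Write out the shoelace sum; only the two edges meeting at V_5 involve p:
2·Area = [(8·9 − p·(-13)) + (p·11 − 9·9)] + 273
       = 24·p + 264 = 624
⇒ p = 15.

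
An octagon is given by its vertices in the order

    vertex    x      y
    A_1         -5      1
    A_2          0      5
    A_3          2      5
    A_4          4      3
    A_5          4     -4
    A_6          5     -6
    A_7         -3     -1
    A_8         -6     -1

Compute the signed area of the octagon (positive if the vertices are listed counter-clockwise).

Apply the shoelace formula: 2A = Σ (x_i·y_{i+1} − x_{i+1}·y_i), indices taken mod 8.
A_1→A_2: (-5)(5) − (0)(1) = -25
A_2→A_3: (0)(5) − (2)(5) = -10
A_3→A_4: (2)(3) − (4)(5) = -14
A_4→A_5: (4)(-4) − (4)(3) = -28
A_5→A_6: (4)(-6) − (5)(-4) = -4
A_6→A_7: (5)(-1) − (-3)(-6) = -23
A_7→A_8: (-3)(-1) − (-6)(-1) = -3
A_8→A_1: (-6)(1) − (-5)(-1) = -11
Σ = -118
Signed area = Σ/2 = -59 (negative ⇒ clockwise traversal).

-59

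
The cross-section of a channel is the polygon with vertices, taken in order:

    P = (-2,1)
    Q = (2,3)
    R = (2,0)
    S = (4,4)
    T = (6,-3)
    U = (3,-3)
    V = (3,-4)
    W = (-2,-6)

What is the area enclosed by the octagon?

47

Σ = (-8) + (-6) + (8) + (-36) + (-9) + (-3) + (-26) + (-14) = -94
Area = |Σ|/2 = 47.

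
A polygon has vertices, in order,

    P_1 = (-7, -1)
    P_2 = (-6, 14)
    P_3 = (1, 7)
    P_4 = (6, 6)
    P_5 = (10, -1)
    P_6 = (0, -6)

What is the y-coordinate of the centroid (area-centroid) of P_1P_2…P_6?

653/273

Apply the shoelace formula. First the cross-terms c_i = x_i·y_{i+1} − x_{i+1}·y_i:
  -104, -56, -36, -66, -60, -42  ⇒  2A = -364, A = -182.
Then Σ (y_i + y_{i+1})·c_i = -2612, so ȳ = -2612 / (6·(-182)) = 653/273.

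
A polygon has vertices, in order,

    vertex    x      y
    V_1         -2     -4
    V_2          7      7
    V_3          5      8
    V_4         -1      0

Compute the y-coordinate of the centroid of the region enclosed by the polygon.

Apply the shoelace formula. First the cross-terms c_i = x_i·y_{i+1} − x_{i+1}·y_i:
  14, 21, 8, 4  ⇒  2A = 47, A = 23.5.
Then Σ (y_i + y_{i+1})·c_i = 405, so ȳ = 405 / (6·23.5) = 135/47.

135/47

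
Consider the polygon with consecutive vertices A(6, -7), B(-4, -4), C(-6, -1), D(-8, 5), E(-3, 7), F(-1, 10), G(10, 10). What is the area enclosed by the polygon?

207

Apply Gauss's area formula: 2A = Σ (x_i·y_{i+1} − x_{i+1}·y_i), indices taken mod 7.
Σ = (-52) + (-20) + (-38) + (-41) + (-23) + (-110) + (-130) = -414
Area = |Σ|/2 = 207.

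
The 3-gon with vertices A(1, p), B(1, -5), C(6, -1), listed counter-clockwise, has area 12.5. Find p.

0

The doubled signed area Σ (x_i y_{i+1} − x_{i+1} y_i) is linear in p.
With p=0 it equals 25; the coefficient of p is 5 (from the two edges through A).
So 5·p + 25 = 2·12.5 = 25 ⇒ p = 0.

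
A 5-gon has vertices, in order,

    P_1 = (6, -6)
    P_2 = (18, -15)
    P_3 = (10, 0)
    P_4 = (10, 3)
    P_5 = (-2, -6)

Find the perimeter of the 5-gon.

58

|P_1P_2| = √((12)² + (-9)²) = √225 = 15
|P_2P_3| = √((-8)² + (15)²) = √289 = 17
|P_3P_4| = √((0)² + (3)²) = √9 = 3
|P_4P_5| = √((-12)² + (-9)²) = √225 = 15
|P_5P_1| = √((8)² + (0)²) = √64 = 8
Perimeter = 15 + 17 + 3 + 15 + 8 = 58.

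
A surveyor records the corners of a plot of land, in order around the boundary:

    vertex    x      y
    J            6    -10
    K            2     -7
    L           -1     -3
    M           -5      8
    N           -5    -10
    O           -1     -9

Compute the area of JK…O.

Apply Gauss's area formula: 2A = Σ (x_i·y_{i+1} − x_{i+1}·y_i), indices taken mod 6.
Cross-terms: -22, -13, -23, 90, 35, 64  ⇒  Σ = 131
Area = |Σ|/2 = 65.5.

65.5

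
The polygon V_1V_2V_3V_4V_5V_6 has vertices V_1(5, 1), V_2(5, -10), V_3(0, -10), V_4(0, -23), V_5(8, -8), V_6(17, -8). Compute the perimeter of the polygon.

|V_1V_2| = √((0)² + (-11)²) = √121 = 11
|V_2V_3| = √((-5)² + (0)²) = √25 = 5
|V_3V_4| = √((0)² + (-13)²) = √169 = 13
|V_4V_5| = √((8)² + (15)²) = √289 = 17
|V_5V_6| = √((9)² + (0)²) = √81 = 9
|V_6V_1| = √((-12)² + (9)²) = √225 = 15
Perimeter = 11 + 5 + 13 + 17 + 9 + 15 = 70.

70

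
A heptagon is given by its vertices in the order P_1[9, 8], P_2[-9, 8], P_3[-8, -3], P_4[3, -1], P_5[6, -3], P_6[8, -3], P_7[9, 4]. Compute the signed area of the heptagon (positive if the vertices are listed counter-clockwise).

Cross-terms: 144, 91, 17, -3, 6, 59, 36  ⇒  Σ = 350
Signed area = Σ/2 = 175 (positive ⇒ counter-clockwise traversal).

175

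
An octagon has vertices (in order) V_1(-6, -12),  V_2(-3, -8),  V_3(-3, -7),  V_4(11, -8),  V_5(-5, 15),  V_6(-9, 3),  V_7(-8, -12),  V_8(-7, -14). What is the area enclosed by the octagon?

257.5

Apply the surveyor's formula: 2A = Σ (x_i·y_{i+1} − x_{i+1}·y_i), indices taken mod 8.
V_1→V_2: (-6)(-8) − (-3)(-12) = 12
V_2→V_3: (-3)(-7) − (-3)(-8) = -3
V_3→V_4: (-3)(-8) − (11)(-7) = 101
V_4→V_5: (11)(15) − (-5)(-8) = 125
V_5→V_6: (-5)(3) − (-9)(15) = 120
V_6→V_7: (-9)(-12) − (-8)(3) = 132
V_7→V_8: (-8)(-14) − (-7)(-12) = 28
V_8→V_1: (-7)(-12) − (-6)(-14) = 0
Σ = 515
Area = |Σ|/2 = 257.5.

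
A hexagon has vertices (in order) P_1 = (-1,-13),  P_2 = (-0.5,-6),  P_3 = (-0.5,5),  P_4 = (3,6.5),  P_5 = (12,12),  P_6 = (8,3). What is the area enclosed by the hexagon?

113.625

Apply the shoelace formula: 2A = Σ (x_i·y_{i+1} − x_{i+1}·y_i), indices taken mod 6.
Σ = (-0.5) + (-5.5) + (-18.25) + (-42) + (-60) + (-101) = -227.25
Area = |Σ|/2 = 113.625.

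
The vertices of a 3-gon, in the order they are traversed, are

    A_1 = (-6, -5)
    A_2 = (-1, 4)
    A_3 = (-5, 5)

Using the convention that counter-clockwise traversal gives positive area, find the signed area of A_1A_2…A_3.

Apply the shoelace formula: 2A = Σ (x_i·y_{i+1} − x_{i+1}·y_i), indices taken mod 3.
Cross-terms: -29, 15, 55  ⇒  Σ = 41
Signed area = Σ/2 = 20.5 (positive ⇒ counter-clockwise traversal).

20.5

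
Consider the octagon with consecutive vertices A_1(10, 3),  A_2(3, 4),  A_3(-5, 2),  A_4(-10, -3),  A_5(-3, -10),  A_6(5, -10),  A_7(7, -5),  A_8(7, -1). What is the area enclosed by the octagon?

Apply the shoelace formula: 2A = Σ (x_i·y_{i+1} − x_{i+1}·y_i), indices taken mod 8.
Σ = (31) + (26) + (35) + (91) + (80) + (45) + (28) + (31) = 367
Area = |Σ|/2 = 183.5.

183.5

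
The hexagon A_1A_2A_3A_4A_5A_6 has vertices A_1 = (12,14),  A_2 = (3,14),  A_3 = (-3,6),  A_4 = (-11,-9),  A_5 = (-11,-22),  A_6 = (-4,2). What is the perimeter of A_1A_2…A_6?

|A_1A_2| = √((-9)² + (0)²) = √81 = 9
|A_2A_3| = √((-6)² + (-8)²) = √100 = 10
|A_3A_4| = √((-8)² + (-15)²) = √289 = 17
|A_4A_5| = √((0)² + (-13)²) = √169 = 13
|A_5A_6| = √((7)² + (24)²) = √625 = 25
|A_6A_1| = √((16)² + (12)²) = √400 = 20
Perimeter = 9 + 10 + 17 + 13 + 25 + 20 = 94.

94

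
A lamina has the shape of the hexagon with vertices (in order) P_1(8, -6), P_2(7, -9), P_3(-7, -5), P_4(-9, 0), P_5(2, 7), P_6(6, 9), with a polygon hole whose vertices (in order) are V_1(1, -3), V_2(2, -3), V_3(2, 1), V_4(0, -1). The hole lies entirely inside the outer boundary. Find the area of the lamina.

179

Outer boundary:
Cross-terms: -30, -98, -45, -63, -24, -108  ⇒  Σ = -368
Area = |Σ|/2 = 184.
Hole:
Σ = (3) + (8) + (-2) + (1) = 10
Area = |Σ|/2 = 5.
Net area = 184 − 5 = 179.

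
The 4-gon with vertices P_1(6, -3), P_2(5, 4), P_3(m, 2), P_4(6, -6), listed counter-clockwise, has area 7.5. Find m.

4

The doubled signed area Σ (x_i y_{i+1} − x_{i+1} y_i) is linear in m.
With m=0 it equals 55; the coefficient of m is -10 (from the two edges through P_3).
So -10·m + 55 = 2·7.5 = 15 ⇒ m = 4.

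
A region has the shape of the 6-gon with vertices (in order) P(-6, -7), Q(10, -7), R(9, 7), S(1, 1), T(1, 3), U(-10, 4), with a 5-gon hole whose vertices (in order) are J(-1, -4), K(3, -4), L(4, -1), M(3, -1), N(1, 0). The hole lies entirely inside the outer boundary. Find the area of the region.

Outer boundary:
Apply the shoelace (surveyor's) formula: 2A = Σ (x_i·y_{i+1} − x_{i+1}·y_i), indices taken mod 6.
Cross-terms: 112, 133, 2, 2, 34, 94  ⇒  Σ = 377
Area = |Σ|/2 = 188.5.
Hole:
Cross-terms: 16, 13, -1, 1, -4  ⇒  Σ = 25
Area = |Σ|/2 = 12.5.
Net area = 188.5 − 12.5 = 176.

176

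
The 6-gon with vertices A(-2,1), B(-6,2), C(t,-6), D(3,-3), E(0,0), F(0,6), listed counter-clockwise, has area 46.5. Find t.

The doubled signed area Σ (x_i y_{i+1} − x_{i+1} y_i) is linear in t.
With t=0 it equals 68; the coefficient of t is -5 (from the two edges through C).
So -5·t + 68 = 2·46.5 = 93 ⇒ t = -5.

-5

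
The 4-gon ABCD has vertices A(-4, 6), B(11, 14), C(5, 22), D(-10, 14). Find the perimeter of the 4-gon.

|AB| = √((15)² + (8)²) = √289 = 17
|BC| = √((-6)² + (8)²) = √100 = 10
|CD| = √((-15)² + (-8)²) = √289 = 17
|DA| = √((6)² + (-8)²) = √100 = 10
Perimeter = 17 + 10 + 17 + 10 = 54.

54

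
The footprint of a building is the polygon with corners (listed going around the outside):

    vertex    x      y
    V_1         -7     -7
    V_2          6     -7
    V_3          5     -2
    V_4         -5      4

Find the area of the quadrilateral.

Apply the surveyor's formula: 2A = Σ (x_i·y_{i+1} − x_{i+1}·y_i), indices taken mod 4.
Cross-terms: 91, 23, 10, 63  ⇒  Σ = 187
Area = |Σ|/2 = 93.5.

93.5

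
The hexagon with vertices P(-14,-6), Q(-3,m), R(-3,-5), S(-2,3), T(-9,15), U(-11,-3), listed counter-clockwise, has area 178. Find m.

-15

Write out the shoelace sum; only the two edges meeting at Q involve m:
2·Area = [((-14)·m − (-3)·(-6)) + ((-3)·(-5) − (-3)·m)] + 194
       = -11·m + 191 = 356
⇒ m = -15.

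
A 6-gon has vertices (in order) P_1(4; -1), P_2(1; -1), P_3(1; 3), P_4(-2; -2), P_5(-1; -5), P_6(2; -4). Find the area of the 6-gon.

Σ = (-3) + (4) + (4) + (8) + (14) + (14) = 41
Area = |Σ|/2 = 20.5.

20.5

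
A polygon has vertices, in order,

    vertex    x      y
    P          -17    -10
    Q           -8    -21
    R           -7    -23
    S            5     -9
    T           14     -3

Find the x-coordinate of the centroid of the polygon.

-859/206

Apply the shoelace formula. First the cross-terms c_i = x_i·y_{i+1} − x_{i+1}·y_i:
  277, 37, 178, 111, -191  ⇒  2A = 412, A = 206.
Then Σ (x_i + x_{i+1})·c_i = -5154, so x̄ = -5154 / (6·206) = -859/206.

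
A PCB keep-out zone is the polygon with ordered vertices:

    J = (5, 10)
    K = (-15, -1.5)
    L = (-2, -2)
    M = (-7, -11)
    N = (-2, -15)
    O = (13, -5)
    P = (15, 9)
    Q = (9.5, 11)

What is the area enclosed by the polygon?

Cross-terms: 142.5, 27, 8, 83, 205, 192, 79.5, 40  ⇒  Σ = 777
Area = |Σ|/2 = 388.5.

388.5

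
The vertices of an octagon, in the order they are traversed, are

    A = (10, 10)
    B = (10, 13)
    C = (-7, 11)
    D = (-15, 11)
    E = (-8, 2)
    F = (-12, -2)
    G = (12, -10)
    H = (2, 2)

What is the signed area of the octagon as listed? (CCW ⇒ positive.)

Apply the shoelace (surveyor's) formula: 2A = Σ (x_i·y_{i+1} − x_{i+1}·y_i), indices taken mod 8.
Cross-terms: 30, 201, 88, 58, 40, 144, 44, 0  ⇒  Σ = 605
Signed area = Σ/2 = 302.5 (positive ⇒ counter-clockwise traversal).

302.5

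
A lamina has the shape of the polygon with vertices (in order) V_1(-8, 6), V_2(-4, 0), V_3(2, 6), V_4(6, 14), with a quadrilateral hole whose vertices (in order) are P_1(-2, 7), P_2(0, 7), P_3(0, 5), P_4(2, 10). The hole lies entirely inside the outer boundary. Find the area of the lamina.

65

Outer boundary:
Apply Gauss's area formula: 2A = Σ (x_i·y_{i+1} − x_{i+1}·y_i), indices taken mod 4.
Cross-terms: 24, -24, -8, 148  ⇒  Σ = 140
Area = |Σ|/2 = 70.
Hole:
Apply Gauss's area formula: 2A = Σ (x_i·y_{i+1} − x_{i+1}·y_i), indices taken mod 4.
P_1→P_2: (-2)(7) − (0)(7) = -14
P_2→P_3: (0)(5) − (0)(7) = 0
P_3→P_4: (0)(10) − (2)(5) = -10
P_4→P_1: (2)(7) − (-2)(10) = 34
Σ = 10
Area = |Σ|/2 = 5.
Net area = 70 − 5 = 65.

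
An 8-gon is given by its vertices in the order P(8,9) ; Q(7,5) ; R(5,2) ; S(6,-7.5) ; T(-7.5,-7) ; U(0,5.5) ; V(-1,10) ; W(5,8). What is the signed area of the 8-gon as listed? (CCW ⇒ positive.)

Apply Gauss's area formula: 2A = Σ (x_i·y_{i+1} − x_{i+1}·y_i), indices taken mod 8.
Σ = (-23) + (-11) + (-49.5) + (-98.25) + (-41.25) + (5.5) + (-58) + (-19) = -294.5
Signed area = Σ/2 = -147.25 (negative ⇒ clockwise traversal).

-147.25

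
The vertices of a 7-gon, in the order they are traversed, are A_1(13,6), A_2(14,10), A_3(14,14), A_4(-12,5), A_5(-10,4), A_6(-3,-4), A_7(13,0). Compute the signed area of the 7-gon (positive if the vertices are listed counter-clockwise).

262

Apply Gauss's area formula: 2A = Σ (x_i·y_{i+1} − x_{i+1}·y_i), indices taken mod 7.
Σ = (46) + (56) + (238) + (2) + (52) + (52) + (78) = 524
Signed area = Σ/2 = 262 (positive ⇒ counter-clockwise traversal).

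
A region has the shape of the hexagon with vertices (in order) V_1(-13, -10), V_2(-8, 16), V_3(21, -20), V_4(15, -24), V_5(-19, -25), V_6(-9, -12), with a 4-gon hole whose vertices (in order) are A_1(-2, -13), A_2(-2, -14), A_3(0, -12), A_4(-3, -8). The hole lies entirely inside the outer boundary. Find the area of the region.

774.5

Outer boundary:
Σ = (-288) + (-176) + (-204) + (-831) + (3) + (-66) = -1562
Area = |Σ|/2 = 781.
Hole:
Apply the shoelace formula: 2A = Σ (x_i·y_{i+1} − x_{i+1}·y_i), indices taken mod 4.
Σ = (2) + (24) + (-36) + (23) = 13
Area = |Σ|/2 = 6.5.
Net area = 781 − 6.5 = 774.5.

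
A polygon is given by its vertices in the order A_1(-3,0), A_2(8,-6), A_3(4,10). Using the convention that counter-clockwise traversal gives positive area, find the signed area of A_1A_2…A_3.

A_1→A_2: (-3)(-6) − (8)(0) = 18
A_2→A_3: (8)(10) − (4)(-6) = 104
A_3→A_1: (4)(0) − (-3)(10) = 30
Σ = 152
Signed area = Σ/2 = 76 (positive ⇒ counter-clockwise traversal).

76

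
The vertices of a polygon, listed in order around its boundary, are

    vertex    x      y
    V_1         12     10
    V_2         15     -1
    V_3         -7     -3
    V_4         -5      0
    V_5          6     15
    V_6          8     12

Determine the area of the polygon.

Apply the shoelace formula: 2A = Σ (x_i·y_{i+1} − x_{i+1}·y_i), indices taken mod 6.
V_1→V_2: (12)(-1) − (15)(10) = -162
V_2→V_3: (15)(-3) − (-7)(-1) = -52
V_3→V_4: (-7)(0) − (-5)(-3) = -15
V_4→V_5: (-5)(15) − (6)(0) = -75
V_5→V_6: (6)(12) − (8)(15) = -48
V_6→V_1: (8)(10) − (12)(12) = -64
Σ = -416
Area = |Σ|/2 = 208.

208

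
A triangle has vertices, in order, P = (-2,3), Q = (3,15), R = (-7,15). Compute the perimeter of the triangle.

|PQ| = √((5)² + (12)²) = √169 = 13
|QR| = √((-10)² + (0)²) = √100 = 10
|RP| = √((5)² + (-12)²) = √169 = 13
Perimeter = 13 + 10 + 13 = 36.

36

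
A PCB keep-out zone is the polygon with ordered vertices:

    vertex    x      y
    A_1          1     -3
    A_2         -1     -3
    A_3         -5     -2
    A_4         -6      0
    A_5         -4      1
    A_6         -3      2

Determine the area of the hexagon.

17.5

Apply the shoelace formula: 2A = Σ (x_i·y_{i+1} − x_{i+1}·y_i), indices taken mod 6.
Σ = (-6) + (-13) + (-12) + (-6) + (-5) + (7) = -35
Area = |Σ|/2 = 17.5.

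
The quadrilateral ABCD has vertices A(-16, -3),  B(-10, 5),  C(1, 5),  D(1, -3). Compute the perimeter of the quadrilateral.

|AB| = √((6)² + (8)²) = √100 = 10
|BC| = √((11)² + (0)²) = √121 = 11
|CD| = √((0)² + (-8)²) = √64 = 8
|DA| = √((-17)² + (0)²) = √289 = 17
Perimeter = 10 + 11 + 8 + 17 = 46.

46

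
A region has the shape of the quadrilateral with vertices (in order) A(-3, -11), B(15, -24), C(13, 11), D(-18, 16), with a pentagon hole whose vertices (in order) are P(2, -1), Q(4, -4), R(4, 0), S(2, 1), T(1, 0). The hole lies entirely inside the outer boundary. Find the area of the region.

676

Outer boundary:
Σ = (237) + (477) + (406) + (246) = 1366
Area = |Σ|/2 = 683.
Hole:
Σ = (-4) + (16) + (4) + (-1) + (-1) = 14
Area = |Σ|/2 = 7.
Net area = 683 − 7 = 676.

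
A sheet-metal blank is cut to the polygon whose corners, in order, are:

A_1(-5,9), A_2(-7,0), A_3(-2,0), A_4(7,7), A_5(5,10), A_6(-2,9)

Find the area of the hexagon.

88

Cross-terms: 63, 0, -14, 35, 65, 27  ⇒  Σ = 176
Area = |Σ|/2 = 88.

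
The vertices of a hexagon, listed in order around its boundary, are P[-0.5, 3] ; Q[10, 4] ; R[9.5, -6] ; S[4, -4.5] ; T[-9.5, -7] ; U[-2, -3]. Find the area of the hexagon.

106.25

Σ = (-32) + (-98) + (-18.75) + (-70.75) + (14.5) + (-7.5) = -212.5
Area = |Σ|/2 = 106.25.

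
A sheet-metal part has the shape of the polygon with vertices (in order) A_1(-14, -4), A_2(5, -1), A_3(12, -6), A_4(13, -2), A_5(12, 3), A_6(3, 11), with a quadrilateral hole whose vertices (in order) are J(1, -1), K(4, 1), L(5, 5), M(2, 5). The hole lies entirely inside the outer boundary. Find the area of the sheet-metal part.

Outer boundary:
Cross-terms: 34, -18, 54, 63, 123, 142  ⇒  Σ = 398
Area = |Σ|/2 = 199.
Hole:
Apply the surveyor's formula: 2A = Σ (x_i·y_{i+1} − x_{i+1}·y_i), indices taken mod 4.
Σ = (5) + (15) + (15) + (-7) = 28
Area = |Σ|/2 = 14.
Net area = 199 − 14 = 185.

185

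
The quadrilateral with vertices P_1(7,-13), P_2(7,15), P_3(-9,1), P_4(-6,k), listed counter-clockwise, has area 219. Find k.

The doubled signed area Σ (x_i y_{i+1} − x_{i+1} y_i) is linear in k.
With k=0 it equals 422; the coefficient of k is -16 (from the two edges through P_4).
So -16·k + 422 = 2·219 = 438 ⇒ k = -1.

-1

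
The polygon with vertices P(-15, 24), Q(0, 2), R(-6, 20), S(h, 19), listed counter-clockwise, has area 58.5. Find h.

Write out the shoelace sum; only the two edges meeting at S involve h:
2·Area = [((-6)·19 − h·20) + (h·24 − (-15)·19)] + -18
       = 4·h + 153 = 117
⇒ h = -9.

-9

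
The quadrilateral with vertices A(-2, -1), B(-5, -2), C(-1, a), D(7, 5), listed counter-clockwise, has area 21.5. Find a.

Write out the shoelace sum; only the two edges meeting at C involve a:
2·Area = [((-5)·a − (-1)·(-2)) + ((-1)·5 − 7·a)] + 2
       = -12·a + -5 = 43
⇒ a = -4.

-4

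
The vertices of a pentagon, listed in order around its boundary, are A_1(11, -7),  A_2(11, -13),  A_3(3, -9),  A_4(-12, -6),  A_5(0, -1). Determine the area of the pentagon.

114.5

A_1→A_2: (11)(-13) − (11)(-7) = -66
A_2→A_3: (11)(-9) − (3)(-13) = -60
A_3→A_4: (3)(-6) − (-12)(-9) = -126
A_4→A_5: (-12)(-1) − (0)(-6) = 12
A_5→A_1: (0)(-7) − (11)(-1) = 11
Σ = -229
Area = |Σ|/2 = 114.5.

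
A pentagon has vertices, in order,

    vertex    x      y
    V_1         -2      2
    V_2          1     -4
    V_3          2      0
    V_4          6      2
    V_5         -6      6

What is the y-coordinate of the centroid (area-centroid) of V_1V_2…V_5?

58/33

Apply the shoelace (surveyor's) formula. First the cross-terms c_i = x_i·y_{i+1} − x_{i+1}·y_i:
  6, 8, 4, 48, 0  ⇒  2A = 66, A = 33.
Then Σ (y_i + y_{i+1})·c_i = 348, so ȳ = 348 / (6·33) = 58/33.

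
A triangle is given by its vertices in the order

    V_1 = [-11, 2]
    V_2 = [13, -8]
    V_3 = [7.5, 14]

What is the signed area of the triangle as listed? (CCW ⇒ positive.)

Apply Gauss's area formula: 2A = Σ (x_i·y_{i+1} − x_{i+1}·y_i), indices taken mod 3.
Σ = (62) + (242) + (169) = 473
Signed area = Σ/2 = 236.5 (positive ⇒ counter-clockwise traversal).

236.5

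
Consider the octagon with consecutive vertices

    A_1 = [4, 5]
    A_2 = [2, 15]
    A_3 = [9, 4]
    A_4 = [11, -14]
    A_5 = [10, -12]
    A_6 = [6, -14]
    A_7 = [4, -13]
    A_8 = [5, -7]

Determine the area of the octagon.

Apply the shoelace formula: 2A = Σ (x_i·y_{i+1} − x_{i+1}·y_i), indices taken mod 8.
Σ = (50) + (-127) + (-170) + (8) + (-68) + (-22) + (37) + (53) = -239
Area = |Σ|/2 = 119.5.

119.5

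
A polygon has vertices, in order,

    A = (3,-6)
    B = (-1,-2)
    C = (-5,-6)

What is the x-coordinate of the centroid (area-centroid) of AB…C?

Apply the shoelace (surveyor's) formula. First the cross-terms c_i = x_i·y_{i+1} − x_{i+1}·y_i:
  -12, -4, 48  ⇒  2A = 32, A = 16.
Then Σ (x_i + x_{i+1})·c_i = -96, so x̄ = -96 / (6·16) = -1.

-1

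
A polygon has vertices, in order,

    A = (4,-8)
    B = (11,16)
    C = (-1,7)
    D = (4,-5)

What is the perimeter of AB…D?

56

|AB| = √((7)² + (24)²) = √625 = 25
|BC| = √((-12)² + (-9)²) = √225 = 15
|CD| = √((5)² + (-12)²) = √169 = 13
|DA| = √((0)² + (-3)²) = √9 = 3
Perimeter = 25 + 15 + 13 + 3 = 56.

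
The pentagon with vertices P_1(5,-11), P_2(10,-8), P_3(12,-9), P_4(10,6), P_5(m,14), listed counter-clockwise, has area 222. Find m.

-8

The doubled signed area Σ (x_i y_{i+1} − x_{i+1} y_i) is linear in m.
With m=0 it equals 308; the coefficient of m is -17 (from the two edges through P_5).
So -17·m + 308 = 2·222 = 444 ⇒ m = -8.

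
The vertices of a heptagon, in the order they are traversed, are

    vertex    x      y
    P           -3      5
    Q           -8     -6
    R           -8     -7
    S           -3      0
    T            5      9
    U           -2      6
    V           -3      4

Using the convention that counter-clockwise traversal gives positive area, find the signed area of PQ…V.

36.5

Σ = (58) + (8) + (-21) + (-27) + (48) + (10) + (-3) = 73
Signed area = Σ/2 = 36.5 (positive ⇒ counter-clockwise traversal).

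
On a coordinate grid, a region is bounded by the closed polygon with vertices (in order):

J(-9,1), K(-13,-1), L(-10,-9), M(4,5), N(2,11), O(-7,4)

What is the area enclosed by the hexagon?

Apply the shoelace (surveyor's) formula: 2A = Σ (x_i·y_{i+1} − x_{i+1}·y_i), indices taken mod 6.
Σ = (22) + (107) + (-14) + (34) + (85) + (29) = 263
Area = |Σ|/2 = 131.5.

131.5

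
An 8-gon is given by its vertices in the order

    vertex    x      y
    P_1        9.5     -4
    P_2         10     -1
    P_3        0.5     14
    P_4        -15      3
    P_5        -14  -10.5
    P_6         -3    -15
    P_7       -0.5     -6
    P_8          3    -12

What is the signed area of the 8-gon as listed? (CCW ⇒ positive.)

448.5

Apply the shoelace formula: 2A = Σ (x_i·y_{i+1} − x_{i+1}·y_i), indices taken mod 8.
P_1→P_2: (9.5)(-1) − (10)(-4) = 30.5
P_2→P_3: (10)(14) − (0.5)(-1) = 140.5
P_3→P_4: (0.5)(3) − (-15)(14) = 211.5
P_4→P_5: (-15)(-10.5) − (-14)(3) = 199.5
P_5→P_6: (-14)(-15) − (-3)(-10.5) = 178.5
P_6→P_7: (-3)(-6) − (-0.5)(-15) = 10.5
P_7→P_8: (-0.5)(-12) − (3)(-6) = 24
P_8→P_1: (3)(-4) − (9.5)(-12) = 102
Σ = 897
Signed area = Σ/2 = 448.5 (positive ⇒ counter-clockwise traversal).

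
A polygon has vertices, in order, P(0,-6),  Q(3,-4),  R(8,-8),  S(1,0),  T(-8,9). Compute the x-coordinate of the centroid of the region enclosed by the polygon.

-233/273

Apply the surveyor's formula. First the cross-terms c_i = x_i·y_{i+1} − x_{i+1}·y_i:
  18, 8, 8, 9, 48  ⇒  2A = 91, A = 45.5.
Then Σ (x_i + x_{i+1})·c_i = -233, so x̄ = -233 / (6·45.5) = -233/273.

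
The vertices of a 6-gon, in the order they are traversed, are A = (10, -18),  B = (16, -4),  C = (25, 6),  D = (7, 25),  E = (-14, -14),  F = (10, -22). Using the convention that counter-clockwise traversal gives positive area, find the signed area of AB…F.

A→B: (10)(-4) − (16)(-18) = 248
B→C: (16)(6) − (25)(-4) = 196
C→D: (25)(25) − (7)(6) = 583
D→E: (7)(-14) − (-14)(25) = 252
E→F: (-14)(-22) − (10)(-14) = 448
F→A: (10)(-18) − (10)(-22) = 40
Σ = 1767
Signed area = Σ/2 = 883.5 (positive ⇒ counter-clockwise traversal).

883.5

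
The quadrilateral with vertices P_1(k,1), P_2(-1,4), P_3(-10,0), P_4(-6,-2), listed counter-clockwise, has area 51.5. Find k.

The doubled signed area Σ (x_i y_{i+1} − x_{i+1} y_i) is linear in k.
With k=0 it equals 55; the coefficient of k is 6 (from the two edges through P_1).
So 6·k + 55 = 2·51.5 = 103 ⇒ k = 8.

8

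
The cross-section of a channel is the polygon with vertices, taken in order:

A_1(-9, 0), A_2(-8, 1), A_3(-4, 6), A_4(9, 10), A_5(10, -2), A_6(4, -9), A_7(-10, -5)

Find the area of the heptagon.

Apply Gauss's area formula: 2A = Σ (x_i·y_{i+1} − x_{i+1}·y_i), indices taken mod 7.
Σ = (-9) + (-44) + (-94) + (-118) + (-82) + (-110) + (-45) = -502
Area = |Σ|/2 = 251.

251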